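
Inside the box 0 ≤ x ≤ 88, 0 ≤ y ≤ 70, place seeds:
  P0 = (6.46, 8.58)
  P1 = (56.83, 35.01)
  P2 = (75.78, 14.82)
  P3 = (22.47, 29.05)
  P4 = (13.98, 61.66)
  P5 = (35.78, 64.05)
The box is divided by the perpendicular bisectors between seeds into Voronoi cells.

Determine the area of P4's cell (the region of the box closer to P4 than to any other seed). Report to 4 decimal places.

Area of P4's cell: 661.0912

1. box [0,88]×[0,70]: [(0, 0) (88, 0) (88, 70) (0, 70)]
2. ⊥bis P4·P0 via (10.22,35.12): [(0, 36.5679) (88, 24.1007) (88, 70) (0, 70)]  |A|=3490.5827
3. ⊥bis P4·P1 via (35.405,48.335): [(0, 36.5679) (25.8122, 32.911) (48.8793, 70) (0, 70)]  |A|=1337.9203
4. ⊥bis P4·P2 via (44.88,38.24): [(0, 36.5679) (25.8122, 32.911) (48.8793, 70) (0, 70)]  |A|=1337.9203
5. ⊥bis P4·P3 via (18.225,45.355): [(0, 40.6101) (36.5128, 50.1162) (48.8793, 70) (0, 70)]  |A|=1022.5056
6. ⊥bis P4·P5 via (24.88,62.855): [(0, 40.6101) (26.5607, 47.5252) (24.0967, 70) (0, 70)]  |A|=661.0912
7. canonical 4-gon: [(0, 40.6101) (26.5607, 47.5252) (24.0967, 70) (0, 70)]
8. shoelace: 661.0912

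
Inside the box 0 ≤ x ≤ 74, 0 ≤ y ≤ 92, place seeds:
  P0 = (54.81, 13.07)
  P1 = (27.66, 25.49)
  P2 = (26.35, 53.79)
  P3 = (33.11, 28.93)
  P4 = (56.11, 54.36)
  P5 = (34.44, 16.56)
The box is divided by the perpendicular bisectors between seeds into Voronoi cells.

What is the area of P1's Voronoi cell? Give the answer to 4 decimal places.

1. box [0,74]×[0,92]: [(0, 0) (74, 0) (74, 92) (0, 92)]
2. ⊥bis P1·P0 via (41.235,19.28): [(0, 0) (32.4152, 0) (74, 90.904) (74, 92) (0, 92)]  |A|=4917.8882
3. ⊥bis P1·P2 via (27.005,39.64): [(0, 38.3899) (0, 0) (32.4152, 0) (51.0582, 40.7534)]  |A|=1640.5758
4. ⊥bis P1·P3 via (30.385,27.21): [(22.666, 39.4392) (0, 38.3899) (0, 0) (32.4152, 0) (38.779, 13.9113)]  |A|=1267.5921
5. ⊥bis P1·P4 via (41.885,39.925): [(22.666, 39.4392) (0, 38.3899) (0, 0) (32.4152, 0) (38.779, 13.9113)]  |A|=1267.5921
6. ⊥bis P1·P5 via (31.05,21.025): [(33.2396, 22.6874) (22.666, 39.4392) (0, 38.3899) (0, 0) (3.3578, 0)]  |A|=871.5176
7. canonical 5-gon: [(33.2396, 22.6874) (22.666, 39.4392) (0, 38.3899) (0, 0) (3.3578, 0)]
8. shoelace: 871.5176

Area of P1's cell: 871.5176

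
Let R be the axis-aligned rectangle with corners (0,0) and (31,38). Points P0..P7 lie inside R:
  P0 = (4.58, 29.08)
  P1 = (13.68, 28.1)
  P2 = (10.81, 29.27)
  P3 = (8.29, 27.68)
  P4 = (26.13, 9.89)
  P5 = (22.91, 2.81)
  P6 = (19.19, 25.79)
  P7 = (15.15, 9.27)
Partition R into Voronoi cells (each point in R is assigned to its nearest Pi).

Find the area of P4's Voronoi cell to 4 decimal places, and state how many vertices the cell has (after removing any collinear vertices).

1. box [0,31]×[0,38]: [(0, 0) (31, 0) (31, 38) (0, 38)]
2. ⊥bis P4·P0 via (15.355,19.485): [(0, 2.2416) (0, 0) (31, 0) (31, 37.054)]  |A|=609.0828
3. ⊥bis P4·P1 via (19.905,18.995): [(7.1582, 10.2801) (0, 2.2416) (0, 0) (31, 0) (31, 26.5805)]  |A|=484.2292
4. ⊥bis P4·P2 via (18.47,19.58): [(7.1582, 10.2801) (0, 2.2416) (0, 0) (31, 0) (31, 26.5805)]  |A|=484.2292
5. ⊥bis P4·P3 via (17.21,18.785): [(12.0942, 13.6549) (0, 1.5266) (0, 0) (31, 0) (31, 26.5805)]  |A|=472.1447
6. ⊥bis P4·P5 via (24.52,6.35): [(12.0942, 13.6549) (10.9598, 12.5172) (31, 3.4029) (31, 26.5805)]  |A|=235.6649
7. ⊥bis P4·P6 via (22.66,17.84): [(11.341, 12.8995) (10.9598, 12.5172) (31, 3.4029) (31, 21.4802)]  |A|=183.2591
8. ⊥bis P4·P7 via (20.64,9.58): [(20.2334, 16.7808) (20.7249, 8.076) (31, 3.4029) (31, 21.4802)]  |A|=140.8887
9. canonical 4-gon: [(20.2334, 16.7808) (20.7249, 8.076) (31, 3.4029) (31, 21.4802)]
10. shoelace: 140.8887

Area of P4's cell: 140.8887 (4 vertices)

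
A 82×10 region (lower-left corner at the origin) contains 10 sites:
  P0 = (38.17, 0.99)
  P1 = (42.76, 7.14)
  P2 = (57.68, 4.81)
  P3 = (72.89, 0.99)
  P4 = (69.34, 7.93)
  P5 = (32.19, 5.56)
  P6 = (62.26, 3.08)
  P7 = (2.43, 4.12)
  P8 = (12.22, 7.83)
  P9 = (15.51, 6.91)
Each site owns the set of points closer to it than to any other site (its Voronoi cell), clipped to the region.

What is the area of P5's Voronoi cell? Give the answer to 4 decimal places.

1. box [0,82]×[0,10]: [(0, 0) (82, 0) (82, 10) (0, 10)]
2. ⊥bis P5·P0 via (35.18,3.275): [(0, 0) (32.6772, 0) (40.3193, 10) (0, 10)]  |A|=364.9827
3. ⊥bis P5·P1 via (37.475,6.35): [(0, 0) (32.6772, 0) (37.484, 6.2899) (36.9294, 10) (0, 10)]  |A|=358.6941
4. ⊥bis P5·P2 via (44.935,5.185): [(0, 0) (32.6772, 0) (37.484, 6.2899) (36.9294, 10) (0, 10)]  |A|=358.6941
5. ⊥bis P5·P3 via (52.54,3.275): [(0, 0) (32.6772, 0) (37.484, 6.2899) (36.9294, 10) (0, 10)]  |A|=358.6941
6. ⊥bis P5·P4 via (50.765,6.745): [(0, 0) (32.6772, 0) (37.484, 6.2899) (36.9294, 10) (0, 10)]  |A|=358.6941
7. ⊥bis P5·P6 via (47.225,4.32): [(0, 0) (32.6772, 0) (37.484, 6.2899) (36.9294, 10) (0, 10)]  |A|=358.6941
8. ⊥bis P5·P7 via (17.31,4.84): [(17.5442, 0) (32.6772, 0) (37.484, 6.2899) (36.9294, 10) (17.0603, 10)]  |A|=185.6715
9. ⊥bis P5·P8 via (22.205,6.695): [(21.444, 0) (32.6772, 0) (37.484, 6.2899) (36.9294, 10) (22.5807, 10)]  |A|=138.5708
10. ⊥bis P5·P9 via (23.85,6.235): [(23.3454, 0) (32.6772, 0) (37.484, 6.2899) (36.9294, 10) (24.1547, 10)]  |A|=121.1937
11. canonical 5-gon: [(23.3454, 0) (32.6772, 0) (37.484, 6.2899) (36.9294, 10) (24.1547, 10)]
12. shoelace: 121.1937

Area of P5's cell: 121.1937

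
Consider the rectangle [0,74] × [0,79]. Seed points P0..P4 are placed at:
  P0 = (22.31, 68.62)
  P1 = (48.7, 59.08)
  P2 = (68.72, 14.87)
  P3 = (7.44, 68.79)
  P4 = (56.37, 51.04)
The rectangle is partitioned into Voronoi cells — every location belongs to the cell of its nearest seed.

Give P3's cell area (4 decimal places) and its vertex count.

Area of P3's cell: 1054.1911 (5 vertices)

1. box [0,74]×[0,79]: [(0, 0) (74, 0) (74, 79) (0, 79)]
2. ⊥bis P3·P0 via (14.875,68.705): [(0, 0) (14.0895, 0) (14.9927, 79) (0, 79)]  |A|=1148.7482
3. ⊥bis P3·P1 via (28.07,63.935): [(0, 0) (13.0237, 0) (14.144, 4.7601) (14.9927, 79) (0, 79)]  |A|=1146.2116
4. ⊥bis P3·P2 via (38.08,41.83): [(0, 0) (1.274, 0) (14.2582, 14.7566) (14.9927, 79) (0, 79)]  |A|=1054.1911
5. ⊥bis P3·P4 via (31.905,59.915): [(0, 0) (1.274, 0) (14.2582, 14.7566) (14.9927, 79) (0, 79)]  |A|=1054.1911
6. canonical 5-gon: [(0, 0) (1.274, 0) (14.2582, 14.7566) (14.9927, 79) (0, 79)]
7. shoelace: 1054.1911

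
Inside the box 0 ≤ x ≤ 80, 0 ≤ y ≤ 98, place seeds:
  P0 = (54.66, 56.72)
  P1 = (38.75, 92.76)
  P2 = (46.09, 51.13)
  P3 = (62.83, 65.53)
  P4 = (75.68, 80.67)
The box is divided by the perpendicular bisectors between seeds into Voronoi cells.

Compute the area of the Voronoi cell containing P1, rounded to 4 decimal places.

Area of P1's cell: 1572.6789

1. box [0,80]×[0,98]: [(0, 0) (80, 0) (80, 98) (0, 98)]
2. ⊥bis P1·P0 via (46.705,74.74): [(0, 54.1219) (80, 89.4382) (80, 98) (0, 98)]  |A|=2097.5959
3. ⊥bis P1·P2 via (42.42,71.945): [(0, 64.4657) (39.0128, 71.3443) (80, 89.4382) (80, 98) (0, 98)]  |A|=1895.825
4. ⊥bis P1·P3 via (50.79,79.145): [(0, 64.4657) (39.0128, 71.3443) (44.9154, 73.95) (72.1115, 98) (0, 98)]  |A|=1650.7721
5. ⊥bis P1·P4 via (57.215,86.715): [(0, 64.4657) (39.0128, 71.3443) (44.9154, 73.95) (56.3449, 84.0573) (60.9094, 98) (0, 98)]  |A|=1572.6789
6. canonical 6-gon: [(0, 64.4657) (39.0128, 71.3443) (44.9154, 73.95) (56.3449, 84.0573) (60.9094, 98) (0, 98)]
7. shoelace: 1572.6789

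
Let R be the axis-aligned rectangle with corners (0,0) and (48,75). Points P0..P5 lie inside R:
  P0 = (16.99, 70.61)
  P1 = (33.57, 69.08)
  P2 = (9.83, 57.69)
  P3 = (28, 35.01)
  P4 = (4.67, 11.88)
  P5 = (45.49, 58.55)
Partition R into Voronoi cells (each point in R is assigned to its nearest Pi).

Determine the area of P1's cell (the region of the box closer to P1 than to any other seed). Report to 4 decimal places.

Area of P1's cell: 321.7338

1. box [0,48]×[0,75]: [(0, 0) (48, 0) (48, 75) (0, 75)]
2. ⊥bis P1·P0 via (25.28,69.845): [(18.8347, 0) (48, 0) (48, 75) (25.7557, 75)]  |A|=1927.8594
3. ⊥bis P1·P2 via (21.7,63.385): [(24.2025, 58.169) (48, 8.5683) (48, 75) (25.7557, 75)]  |A|=977.6496
4. ⊥bis P1·P3 via (30.785,52.045): [(24.2025, 58.169) (26.8305, 52.6915) (48, 49.2306) (48, 75) (25.7557, 75)]  |A|=547.2505
5. ⊥bis P1·P4 via (19.12,40.48): [(24.2025, 58.169) (26.8305, 52.6915) (48, 49.2306) (48, 75) (25.7557, 75)]  |A|=547.2505
6. ⊥bis P1·P5 via (39.53,63.815): [(24.2025, 58.169) (26.8305, 52.6915) (29.341, 52.2811) (48, 73.4031) (48, 75) (25.7557, 75)]  |A|=321.7338
7. canonical 6-gon: [(24.2025, 58.169) (26.8305, 52.6915) (29.341, 52.2811) (48, 73.4031) (48, 75) (25.7557, 75)]
8. shoelace: 321.7338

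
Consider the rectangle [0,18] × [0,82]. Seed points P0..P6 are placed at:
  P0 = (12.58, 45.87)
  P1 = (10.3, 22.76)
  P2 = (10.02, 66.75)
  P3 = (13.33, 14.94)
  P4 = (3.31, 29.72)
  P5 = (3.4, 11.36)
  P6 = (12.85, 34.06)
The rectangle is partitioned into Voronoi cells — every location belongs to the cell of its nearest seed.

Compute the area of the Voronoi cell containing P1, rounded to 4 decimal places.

Area of P1's cell: 124.1083

1. box [0,18]×[0,82]: [(0, 0) (18, 0) (18, 82) (0, 82)]
2. ⊥bis P1·P0 via (11.44,34.315): [(0, 35.4437) (0, 0) (18, 0) (18, 33.6678)]  |A|=622.0031
3. ⊥bis P1·P2 via (10.16,44.755): [(0, 35.4437) (0, 0) (18, 0) (18, 33.6678)]  |A|=622.0031
4. ⊥bis P1·P3 via (11.815,18.85): [(0, 35.4437) (0, 14.2721) (18, 21.2465) (18, 33.6678)]  |A|=302.3361
5. ⊥bis P1·P4 via (6.805,26.24): [(14.5407, 34.0091) (0, 19.4057) (0, 14.2721) (18, 21.2465) (18, 33.6678)]  |A|=185.734
6. ⊥bis P1·P5 via (6.85,17.06): [(14.5407, 34.0091) (1.1185, 20.529) (6.9848, 16.9784) (18, 21.2465) (18, 33.6678)]  |A|=162.5248
7. ⊥bis P1·P6 via (11.575,28.41): [(9.4444, 28.8908) (1.1185, 20.529) (6.9848, 16.9784) (18, 21.2465) (18, 26.9601)]  |A|=124.1083
8. canonical 5-gon: [(9.4444, 28.8908) (1.1185, 20.529) (6.9848, 16.9784) (18, 21.2465) (18, 26.9601)]
9. shoelace: 124.1083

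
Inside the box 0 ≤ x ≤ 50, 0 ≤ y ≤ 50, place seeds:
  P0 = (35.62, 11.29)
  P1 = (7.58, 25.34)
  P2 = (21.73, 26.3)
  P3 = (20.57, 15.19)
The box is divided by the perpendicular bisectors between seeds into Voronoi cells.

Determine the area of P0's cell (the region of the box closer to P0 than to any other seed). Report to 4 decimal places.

1. box [0,50]×[0,50]: [(0, 0) (50, 0) (50, 50) (0, 50)]
2. ⊥bis P0·P1 via (21.6,18.315): [(12.4229, 0) (50, 0) (50, 50) (37.4764, 50)]  |A|=1252.5174
3. ⊥bis P0·P2 via (28.675,18.795): [(15.9317, 7.0025) (12.4229, 0) (50, 0) (50, 38.5288)]  |A|=787.8734
4. ⊥bis P0·P3 via (28.095,13.24): [(29.8056, 19.8413) (24.664, 0) (50, 0) (50, 38.5288)]  |A|=640.3812
5. canonical 4-gon: [(29.8056, 19.8413) (24.664, 0) (50, 0) (50, 38.5288)]
6. shoelace: 640.3812

Area of P0's cell: 640.3812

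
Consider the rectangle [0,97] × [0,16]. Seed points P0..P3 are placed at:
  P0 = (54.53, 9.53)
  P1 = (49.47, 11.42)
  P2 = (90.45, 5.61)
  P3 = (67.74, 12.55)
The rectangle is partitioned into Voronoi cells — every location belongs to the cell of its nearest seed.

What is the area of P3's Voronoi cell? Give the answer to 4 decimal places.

1. box [0,97]×[0,16]: [(0, 0) (97, 0) (97, 16) (0, 16)]
2. ⊥bis P3·P0 via (61.135,11.04): [(63.6589, 0) (97, 0) (97, 16) (60.0011, 16)]  |A|=562.7202
3. ⊥bis P3·P1 via (58.605,11.985): [(63.6589, 0) (97, 0) (97, 16) (60.0011, 16)]  |A|=562.7202
4. ⊥bis P3·P2 via (79.095,9.08): [(63.6589, 0) (76.3202, 0) (81.2097, 16) (60.0011, 16)]  |A|=270.9595
5. canonical 4-gon: [(63.6589, 0) (76.3202, 0) (81.2097, 16) (60.0011, 16)]
6. shoelace: 270.9595

Area of P3's cell: 270.9595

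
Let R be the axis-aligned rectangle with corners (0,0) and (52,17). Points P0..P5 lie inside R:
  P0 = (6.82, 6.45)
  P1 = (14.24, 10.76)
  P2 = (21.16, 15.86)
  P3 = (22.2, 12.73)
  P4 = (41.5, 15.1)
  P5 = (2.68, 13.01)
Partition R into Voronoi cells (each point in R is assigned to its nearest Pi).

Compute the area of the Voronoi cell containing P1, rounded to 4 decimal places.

1. box [0,52]×[0,17]: [(0, 0) (52, 0) (52, 17) (0, 17)]
2. ⊥bis P1·P0 via (10.53,8.605): [(15.5283, 0) (52, 0) (52, 17) (5.6537, 17)]  |A|=703.9532
3. ⊥bis P1·P2 via (17.7,13.31): [(15.5283, 0) (27.5094, 0) (14.9805, 17) (5.6537, 17)]  |A|=181.1172
4. ⊥bis P1·P3 via (18.22,11.745): [(15.5283, 0) (21.1267, 0) (17.8998, 13.0389) (14.9805, 17) (5.6537, 17)]  |A|=139.5056
5. ⊥bis P1·P4 via (27.87,12.93): [(15.5283, 0) (21.1267, 0) (17.8998, 13.0389) (14.9805, 17) (5.6537, 17)]  |A|=139.5056
6. ⊥bis P1·P5 via (8.46,11.885): [(8.5014, 12.0975) (15.5283, 0) (21.1267, 0) (17.8998, 13.0389) (14.9805, 17) (9.4556, 17)]  |A|=130.1862
7. canonical 6-gon: [(8.5014, 12.0975) (15.5283, 0) (21.1267, 0) (17.8998, 13.0389) (14.9805, 17) (9.4556, 17)]
8. shoelace: 130.1862

Area of P1's cell: 130.1862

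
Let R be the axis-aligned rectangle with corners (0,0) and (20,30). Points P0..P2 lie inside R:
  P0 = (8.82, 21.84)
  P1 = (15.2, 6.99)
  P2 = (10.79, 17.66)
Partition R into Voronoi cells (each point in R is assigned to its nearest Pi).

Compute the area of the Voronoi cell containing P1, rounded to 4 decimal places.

Area of P1's cell: 221.7428

1. box [0,20]×[0,30]: [(0, 0) (20, 0) (20, 30) (0, 30)]
2. ⊥bis P1·P0 via (12.01,14.415): [(0, 9.2551) (0, 0) (20, 0) (20, 17.8477)]  |A|=271.0289
3. ⊥bis P1·P2 via (12.995,12.325): [(0, 6.9541) (0, 0) (20, 0) (20, 15.2202)]  |A|=221.7428
4. canonical 4-gon: [(0, 6.9541) (0, 0) (20, 0) (20, 15.2202)]
5. shoelace: 221.7428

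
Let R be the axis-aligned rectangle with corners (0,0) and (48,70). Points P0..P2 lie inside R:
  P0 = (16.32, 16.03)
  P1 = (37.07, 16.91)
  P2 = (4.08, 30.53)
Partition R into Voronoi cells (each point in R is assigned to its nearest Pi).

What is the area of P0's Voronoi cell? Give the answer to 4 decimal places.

Area of P0's cell: 689.3373

1. box [0,48]×[0,70]: [(0, 0) (48, 0) (48, 70) (0, 70)]
2. ⊥bis P0·P1 via (26.695,16.47): [(0, 0) (27.3935, 0) (24.4248, 70) (0, 70)]  |A|=1813.6405
3. ⊥bis P0·P2 via (10.2,23.28): [(0, 14.6698) (0, 0) (27.3935, 0) (25.8461, 36.4874)]  |A|=689.3373
4. canonical 4-gon: [(0, 14.6698) (0, 0) (27.3935, 0) (25.8461, 36.4874)]
5. shoelace: 689.3373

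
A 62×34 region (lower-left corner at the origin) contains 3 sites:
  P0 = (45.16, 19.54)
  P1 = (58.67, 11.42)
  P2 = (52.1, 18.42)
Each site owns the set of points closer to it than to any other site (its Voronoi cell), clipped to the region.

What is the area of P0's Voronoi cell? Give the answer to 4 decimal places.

1. box [0,62]×[0,34]: [(0, 0) (62, 0) (62, 34) (0, 34)]
2. ⊥bis P0·P1 via (51.915,15.48): [(0, 0) (42.611, 0) (62, 32.2594) (62, 34) (0, 34)]  |A|=1795.261
3. ⊥bis P0·P2 via (48.63,18.98): [(0, 0) (42.611, 0) (46.652, 6.7235) (51.054, 34) (0, 34)]  |A|=1632.6185
4. canonical 5-gon: [(0, 0) (42.611, 0) (46.652, 6.7235) (51.054, 34) (0, 34)]
5. shoelace: 1632.6185

Area of P0's cell: 1632.6185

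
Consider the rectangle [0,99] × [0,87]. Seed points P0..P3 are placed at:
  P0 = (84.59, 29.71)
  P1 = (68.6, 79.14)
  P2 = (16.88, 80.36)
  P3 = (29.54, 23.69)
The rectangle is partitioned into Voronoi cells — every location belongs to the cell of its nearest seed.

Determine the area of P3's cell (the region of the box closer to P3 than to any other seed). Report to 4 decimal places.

1. box [0,99]×[0,87]: [(0, 0) (99, 0) (99, 87) (0, 87)]
2. ⊥bis P3·P0 via (57.065,26.7): [(0, 0) (59.9848, 0) (50.4709, 87) (0, 87)]  |A|=4804.8215
3. ⊥bis P3·P1 via (49.07,51.415): [(0, 85.9808) (0, 0) (59.9848, 0) (54.804, 47.3759)]  |A|=3776.9614
4. ⊥bis P3·P2 via (23.21,52.025): [(42.186, 56.2642) (0, 46.8399) (0, 0) (59.9848, 0) (54.804, 47.3759)]  |A|=2951.3624
5. canonical 5-gon: [(42.186, 56.2642) (0, 46.8399) (0, 0) (59.9848, 0) (54.804, 47.3759)]
6. shoelace: 2951.3624

Area of P3's cell: 2951.3624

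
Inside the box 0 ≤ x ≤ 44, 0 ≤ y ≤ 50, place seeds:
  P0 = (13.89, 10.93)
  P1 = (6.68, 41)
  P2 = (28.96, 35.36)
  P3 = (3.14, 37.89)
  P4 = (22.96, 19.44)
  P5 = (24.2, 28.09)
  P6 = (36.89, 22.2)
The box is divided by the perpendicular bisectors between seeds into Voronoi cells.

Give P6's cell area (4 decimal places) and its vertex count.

Area of P6's cell: 393.7763 (5 vertices)

1. box [0,44]×[0,50]: [(0, 0) (44, 0) (44, 50) (0, 50)]
2. ⊥bis P6·P0 via (25.39,16.565): [(33.5068, 0) (44, 0) (44, 50) (9.0069, 50)]  |A|=1137.1575
3. ⊥bis P6·P1 via (21.785,31.6): [(19.6802, 28.2177) (33.5068, 0) (44, 0) (44, 50) (33.2355, 50)]  |A|=873.2797
4. ⊥bis P6·P2 via (32.925,28.78): [(22.4867, 22.4901) (33.5068, 0) (44, 0) (44, 35.4536)]  |A|=499.3576
5. ⊥bis P6·P3 via (20.015,30.045): [(22.4867, 22.4901) (33.5068, 0) (44, 0) (44, 35.4536)]  |A|=499.3576
6. ⊥bis P6·P4 via (29.925,20.82): [(28.836, 26.3161) (34.0501, 0) (44, 0) (44, 35.4536)]  |A|=399.7291
7. ⊥bis P6·P5 via (30.545,25.145): [(31.9632, 28.2004) (29.5099, 22.9149) (34.0501, 0) (44, 0) (44, 35.4536)]  |A|=393.7763
8. canonical 5-gon: [(31.9632, 28.2004) (29.5099, 22.9149) (34.0501, 0) (44, 0) (44, 35.4536)]
9. shoelace: 393.7763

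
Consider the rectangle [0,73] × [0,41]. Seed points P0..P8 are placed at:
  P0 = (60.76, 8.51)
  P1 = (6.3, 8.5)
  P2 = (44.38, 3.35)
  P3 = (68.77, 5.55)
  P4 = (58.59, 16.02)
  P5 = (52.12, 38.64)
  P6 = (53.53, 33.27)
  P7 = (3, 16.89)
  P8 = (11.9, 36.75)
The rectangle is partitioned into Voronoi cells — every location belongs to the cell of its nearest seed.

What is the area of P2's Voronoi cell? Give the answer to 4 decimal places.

1. box [0,73]×[0,41]: [(0, 0) (73, 0) (73, 41) (0, 41)]
2. ⊥bis P2·P0 via (52.57,5.93): [(0, 0) (54.4381, 0) (41.5223, 41) (0, 41)]  |A|=1967.1875
3. ⊥bis P2·P1 via (25.34,5.925): [(24.5387, 0) (54.4381, 0) (41.5223, 41) (30.0836, 41)]  |A|=847.4305
4. ⊥bis P2·P3 via (56.575,4.45): [(24.5387, 0) (54.4381, 0) (41.5223, 41) (30.0836, 41)]  |A|=847.4305
5. ⊥bis P2·P4 via (51.485,9.685): [(29.2249, 34.6507) (24.5387, 0) (54.4381, 0) (51.3336, 9.8548)]  |A|=588.4669
6. ⊥bis P2·P5 via (48.25,20.995): [(39.7357, 22.8624) (27.9794, 25.4409) (24.5387, 0) (54.4381, 0) (51.3336, 9.8548)]  |A|=532.724
7. ⊥bis P2·P6 via (48.955,18.31): [(41.8602, 20.4797) (27.8863, 24.7531) (24.5387, 0) (54.4381, 0) (51.3336, 9.8548)]  |A|=516.4531
8. ⊥bis P2·P7 via (23.69,10.12): [(41.8602, 20.4797) (28.4243, 24.5886) (27.4694, 21.6705) (24.5387, 0) (54.4381, 0) (51.3336, 9.8548)]  |A|=515.5897
9. ⊥bis P2·P8 via (28.14,20.05): [(41.8602, 20.4797) (31.7586, 23.5689) (27.1156, 19.0538) (24.5387, 0) (54.4381, 0) (51.3336, 9.8548)]  |A|=504.9621
10. canonical 6-gon: [(41.8602, 20.4797) (31.7586, 23.5689) (27.1156, 19.0538) (24.5387, 0) (54.4381, 0) (51.3336, 9.8548)]
11. shoelace: 504.9621

Area of P2's cell: 504.9621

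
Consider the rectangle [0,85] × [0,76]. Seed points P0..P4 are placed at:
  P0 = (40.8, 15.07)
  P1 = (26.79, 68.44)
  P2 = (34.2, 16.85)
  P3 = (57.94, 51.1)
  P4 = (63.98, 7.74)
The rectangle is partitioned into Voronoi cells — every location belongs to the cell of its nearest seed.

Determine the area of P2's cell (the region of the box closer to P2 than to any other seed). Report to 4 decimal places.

Area of P2's cell: 1558.4331

1. box [0,85]×[0,76]: [(0, 0) (85, 0) (85, 76) (0, 76)]
2. ⊥bis P2·P0 via (37.5,15.96): [(0, 0) (33.1956, 0) (53.6926, 76) (0, 76)]  |A|=3301.7532
3. ⊥bis P2·P1 via (30.495,42.645): [(0, 38.2649) (0, 0) (33.1956, 0) (45.2692, 44.7671)]  |A|=1609.1462
4. ⊥bis P2·P3 via (46.07,33.975): [(33.0353, 43.0099) (0, 38.2649) (0, 0) (33.1956, 0) (42.9431, 36.1424)]  |A|=1558.4331
5. ⊥bis P2·P4 via (49.09,12.295): [(33.0353, 43.0099) (0, 38.2649) (0, 0) (33.1956, 0) (42.9431, 36.1424)]  |A|=1558.4331
6. canonical 5-gon: [(33.0353, 43.0099) (0, 38.2649) (0, 0) (33.1956, 0) (42.9431, 36.1424)]
7. shoelace: 1558.4331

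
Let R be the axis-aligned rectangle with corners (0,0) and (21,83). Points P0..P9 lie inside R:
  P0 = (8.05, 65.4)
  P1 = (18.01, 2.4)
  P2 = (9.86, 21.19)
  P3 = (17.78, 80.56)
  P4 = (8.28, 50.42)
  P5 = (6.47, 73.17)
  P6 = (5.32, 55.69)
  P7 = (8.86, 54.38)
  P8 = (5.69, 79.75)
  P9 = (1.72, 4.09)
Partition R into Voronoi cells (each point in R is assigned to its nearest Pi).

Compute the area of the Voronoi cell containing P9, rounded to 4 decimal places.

Area of P9's cell: 130.9216

1. box [0,21]×[0,83]: [(0, 0) (21, 0) (21, 83) (0, 83)]
2. ⊥bis P9·P0 via (4.885,34.745): [(0, 35.2494) (0, 0) (21, 0) (21, 33.0812)]  |A|=717.4708
3. ⊥bis P9·P1 via (9.865,3.245): [(13.0455, 33.9025) (0, 35.2494) (0, 0) (9.5283, 0)]  |A|=391.4408
4. ⊥bis P9·P2 via (5.79,12.64): [(10.602, 10.3494) (0, 15.3962) (0, 0) (9.5283, 0)]  |A|=130.9216
5. ⊥bis P9·P3 via (9.75,42.325): [(10.602, 10.3494) (0, 15.3962) (0, 0) (9.5283, 0)]  |A|=130.9216
6. ⊥bis P9·P4 via (5,27.255): [(10.602, 10.3494) (0, 15.3962) (0, 0) (9.5283, 0)]  |A|=130.9216
7. ⊥bis P9·P5 via (4.095,38.63): [(10.602, 10.3494) (0, 15.3962) (0, 0) (9.5283, 0)]  |A|=130.9216
8. ⊥bis P9·P6 via (3.52,29.89): [(10.602, 10.3494) (0, 15.3962) (0, 0) (9.5283, 0)]  |A|=130.9216
9. ⊥bis P9·P7 via (5.29,29.235): [(10.602, 10.3494) (0, 15.3962) (0, 0) (9.5283, 0)]  |A|=130.9216
10. ⊥bis P9·P8 via (3.705,41.92): [(10.602, 10.3494) (0, 15.3962) (0, 0) (9.5283, 0)]  |A|=130.9216
11. canonical 4-gon: [(10.602, 10.3494) (0, 15.3962) (0, 0) (9.5283, 0)]
12. shoelace: 130.9216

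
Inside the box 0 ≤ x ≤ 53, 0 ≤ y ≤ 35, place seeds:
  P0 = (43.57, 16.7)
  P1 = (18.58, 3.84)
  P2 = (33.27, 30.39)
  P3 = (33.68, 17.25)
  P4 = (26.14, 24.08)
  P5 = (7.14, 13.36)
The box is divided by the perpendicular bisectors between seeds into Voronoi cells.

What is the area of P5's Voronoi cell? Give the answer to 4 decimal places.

1. box [0,53]×[0,35]: [(0, 0) (53, 0) (53, 35) (0, 35)]
2. ⊥bis P5·P0 via (25.355,15.03): [(0, 0) (26.733, 0) (23.5241, 35) (0, 35)]  |A|=879.499
3. ⊥bis P5·P1 via (12.86,8.6): [(0, 0) (5.7034, 0) (24.646, 22.763) (23.5241, 35) (0, 35)]  |A|=640.15
4. ⊥bis P5·P2 via (20.205,21.875): [(0, 0) (5.7034, 0) (21.831, 19.3802) (11.6509, 35) (0, 35)]  |A|=528.3
5. ⊥bis P5·P3 via (20.41,15.305): [(0, 0) (5.7034, 0) (20.1149, 17.3181) (19.2271, 23.3754) (11.6509, 35) (0, 35)]  |A|=522.1874
6. ⊥bis P5·P4 via (16.64,18.72): [(0, 0) (5.7034, 0) (18.5154, 15.396) (7.4547, 35) (0, 35)]  |A|=440.9949
7. canonical 5-gon: [(0, 0) (5.7034, 0) (18.5154, 15.396) (7.4547, 35) (0, 35)]
8. shoelace: 440.9949

Area of P5's cell: 440.9949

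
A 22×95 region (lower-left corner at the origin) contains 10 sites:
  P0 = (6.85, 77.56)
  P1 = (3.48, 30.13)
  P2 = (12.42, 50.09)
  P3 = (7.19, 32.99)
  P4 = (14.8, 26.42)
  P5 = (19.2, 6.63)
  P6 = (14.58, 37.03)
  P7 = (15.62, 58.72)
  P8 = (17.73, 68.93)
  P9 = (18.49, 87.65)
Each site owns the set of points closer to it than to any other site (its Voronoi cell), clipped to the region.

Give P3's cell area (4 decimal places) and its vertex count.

Area of P3's cell: 111.4550 (5 vertices)

1. box [0,22]×[0,95]: [(0, 0) (22, 0) (22, 95) (0, 95)]
2. ⊥bis P3·P0 via (7.02,55.275): [(0, 55.2214) (0, 0) (22, 0) (22, 55.3893)]  |A|=1216.7179
3. ⊥bis P3·P1 via (5.335,31.56): [(0, 55.2214) (0, 38.4806) (22, 9.9421) (22, 55.3893)]  |A|=684.0683
4. ⊥bis P3·P2 via (9.805,41.54): [(0, 44.5388) (0, 38.4806) (22, 9.9421) (22, 37.8102)]  |A|=373.1896
5. ⊥bis P3·P4 via (10.995,29.705): [(18.8296, 38.7798) (0, 44.5388) (0, 38.4806) (8.7604, 27.1166)]  |A|=165.3379
6. ⊥bis P3·P5 via (13.195,19.81): [(18.8296, 38.7798) (0, 44.5388) (0, 38.4806) (8.7604, 27.1166)]  |A|=165.3379
7. ⊥bis P3·P6 via (10.885,35.01): [(12.7034, 31.6838) (6.8153, 42.4544) (0, 44.5388) (0, 38.4806) (8.7604, 27.1166)]  |A|=111.455
8. ⊥bis P3·P7 via (11.405,45.855): [(12.7034, 31.6838) (6.8153, 42.4544) (0, 44.5388) (0, 38.4806) (8.7604, 27.1166)]  |A|=111.455
9. ⊥bis P3·P8 via (12.46,50.96): [(12.7034, 31.6838) (6.8153, 42.4544) (0, 44.5388) (0, 38.4806) (8.7604, 27.1166)]  |A|=111.455
10. ⊥bis P3·P9 via (12.84,60.32): [(12.7034, 31.6838) (6.8153, 42.4544) (0, 44.5388) (0, 38.4806) (8.7604, 27.1166)]  |A|=111.455
11. canonical 5-gon: [(12.7034, 31.6838) (6.8153, 42.4544) (0, 44.5388) (0, 38.4806) (8.7604, 27.1166)]
12. shoelace: 111.455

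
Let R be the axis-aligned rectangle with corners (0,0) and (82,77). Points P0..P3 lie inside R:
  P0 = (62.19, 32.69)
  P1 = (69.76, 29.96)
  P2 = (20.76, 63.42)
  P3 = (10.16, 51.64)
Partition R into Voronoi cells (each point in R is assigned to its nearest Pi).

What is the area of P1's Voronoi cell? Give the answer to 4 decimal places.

1. box [0,82]×[0,77]: [(0, 0) (82, 0) (82, 77) (0, 77)]
2. ⊥bis P1·P0 via (65.975,31.325): [(54.6781, 0) (82, 0) (82, 75.7606)]  |A|=1034.9607
3. ⊥bis P1·P2 via (45.26,46.69): [(54.6781, 0) (82, 0) (82, 75.7606)]  |A|=1034.9607
4. ⊥bis P1·P3 via (39.96,40.8): [(54.6781, 0) (82, 0) (82, 75.7606)]  |A|=1034.9607
5. canonical 3-gon: [(54.6781, 0) (82, 0) (82, 75.7606)]
6. shoelace: 1034.9607

Area of P1's cell: 1034.9607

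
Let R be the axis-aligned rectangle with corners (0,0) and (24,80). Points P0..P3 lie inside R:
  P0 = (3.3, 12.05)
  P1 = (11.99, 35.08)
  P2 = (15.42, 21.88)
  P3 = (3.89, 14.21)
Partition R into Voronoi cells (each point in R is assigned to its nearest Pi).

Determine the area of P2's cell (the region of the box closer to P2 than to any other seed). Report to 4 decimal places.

Area of P2's cell: 329.5301

1. box [0,24]×[0,80]: [(0, 0) (24, 0) (24, 80) (0, 80)]
2. ⊥bis P2·P0 via (9.36,16.965): [(0, 28.5055) (23.1196, 0) (24, 0) (24, 80) (0, 80)]  |A|=1590.4825
3. ⊥bis P2·P1 via (13.705,28.48): [(2.4027, 25.5431) (23.1196, 0) (24, 0) (24, 31.1551)]  |A|=347.6784
4. ⊥bis P2·P3 via (9.655,18.045): [(4.3334, 26.0448) (14.9962, 10.0158) (23.1196, 0) (24, 0) (24, 31.1551)]  |A|=329.5301
5. canonical 5-gon: [(4.3334, 26.0448) (14.9962, 10.0158) (23.1196, 0) (24, 0) (24, 31.1551)]
6. shoelace: 329.5301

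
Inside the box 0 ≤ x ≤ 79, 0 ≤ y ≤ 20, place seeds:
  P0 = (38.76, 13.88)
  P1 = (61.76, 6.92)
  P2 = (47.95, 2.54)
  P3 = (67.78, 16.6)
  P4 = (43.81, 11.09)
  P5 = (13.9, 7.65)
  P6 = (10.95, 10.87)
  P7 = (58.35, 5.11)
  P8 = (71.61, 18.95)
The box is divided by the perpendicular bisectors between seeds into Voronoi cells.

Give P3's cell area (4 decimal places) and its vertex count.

1. box [0,79]×[0,20]: [(0, 0) (79, 0) (79, 20) (0, 20)]
2. ⊥bis P3·P0 via (53.27,15.24): [(54.6984, 0) (79, 0) (79, 20) (52.8239, 20)]  |A|=504.7773
3. ⊥bis P3·P1 via (64.77,11.76): [(52.9045, 19.1391) (79, 2.9104) (79, 20) (52.8239, 20)]  |A|=234.2481
4. ⊥bis P3·P2 via (57.865,9.57): [(52.9045, 19.1391) (79, 2.9104) (79, 20) (52.8239, 20)]  |A|=234.2481
5. ⊥bis P3·P4 via (55.795,13.845): [(54.8572, 17.9248) (79, 2.9104) (79, 20) (54.3801, 20)]  |A|=231.8418
6. ⊥bis P3·P5 via (40.84,12.125): [(54.8572, 17.9248) (79, 2.9104) (79, 20) (54.3801, 20)]  |A|=231.8418
7. ⊥bis P3·P6 via (39.365,13.735): [(54.8572, 17.9248) (79, 2.9104) (79, 20) (54.3801, 20)]  |A|=231.8418
8. ⊥bis P3·P7 via (63.065,10.855): [(54.8572, 17.9248) (79, 2.9104) (79, 20) (54.3801, 20)]  |A|=231.8418
9. ⊥bis P3·P8 via (69.695,17.775): [(54.8572, 17.9248) (78.7018, 3.0958) (68.3298, 20) (54.3801, 20)]  |A|=139.1083
10. canonical 4-gon: [(54.8572, 17.9248) (78.7018, 3.0958) (68.3298, 20) (54.3801, 20)]
11. shoelace: 139.1083

Area of P3's cell: 139.1083 (4 vertices)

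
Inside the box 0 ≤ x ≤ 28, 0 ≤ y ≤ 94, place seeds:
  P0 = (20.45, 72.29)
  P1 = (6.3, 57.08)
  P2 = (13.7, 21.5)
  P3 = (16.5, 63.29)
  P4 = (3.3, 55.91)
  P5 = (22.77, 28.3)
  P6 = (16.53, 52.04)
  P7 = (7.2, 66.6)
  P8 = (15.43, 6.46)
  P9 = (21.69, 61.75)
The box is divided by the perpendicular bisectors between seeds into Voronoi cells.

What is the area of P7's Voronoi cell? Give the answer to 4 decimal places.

1. box [0,28]×[0,94]: [(0, 0) (28, 0) (28, 94) (0, 94)]
2. ⊥bis P7·P0 via (13.825,69.445): [(0, 0) (28, 0) (28, 36.4364) (3.2802, 94) (0, 94)]  |A|=1920.5215
3. ⊥bis P7·P1 via (6.75,61.84): [(0, 62.4781) (17.5284, 60.821) (3.2802, 94) (0, 94)]  |A|=330.682
4. ⊥bis P7·P2 via (10.45,44.05): [(0, 62.4781) (17.5284, 60.821) (3.2802, 94) (0, 94)]  |A|=330.682
5. ⊥bis P7·P3 via (11.85,64.945): [(0, 62.4781) (10.6148, 61.4746) (13.6208, 69.9204) (3.2802, 94) (0, 94)]  |A|=300.5042
6. ⊥bis P7·P4 via (5.25,61.255): [(0, 63.1703) (2.561, 62.236) (10.6148, 61.4746) (13.6208, 69.9204) (3.2802, 94) (0, 94)]  |A|=299.6179
7. ⊥bis P7·P5 via (14.985,47.45): [(0, 63.1703) (2.561, 62.236) (10.6148, 61.4746) (13.6208, 69.9204) (3.2802, 94) (0, 94)]  |A|=299.6179
8. ⊥bis P7·P6 via (11.865,59.32): [(0, 63.1703) (2.561, 62.236) (10.6148, 61.4746) (13.6208, 69.9204) (3.2802, 94) (0, 94)]  |A|=299.6179
9. ⊥bis P7·P8 via (11.315,36.53): [(0, 63.1703) (2.561, 62.236) (10.6148, 61.4746) (13.6208, 69.9204) (3.2802, 94) (0, 94)]  |A|=299.6179
10. ⊥bis P7·P9 via (14.445,64.175): [(0, 63.1703) (2.561, 62.236) (10.6148, 61.4746) (13.6208, 69.9204) (3.2802, 94) (0, 94)]  |A|=299.6179
11. canonical 6-gon: [(0, 63.1703) (2.561, 62.236) (10.6148, 61.4746) (13.6208, 69.9204) (3.2802, 94) (0, 94)]
12. shoelace: 299.6179

Area of P7's cell: 299.6179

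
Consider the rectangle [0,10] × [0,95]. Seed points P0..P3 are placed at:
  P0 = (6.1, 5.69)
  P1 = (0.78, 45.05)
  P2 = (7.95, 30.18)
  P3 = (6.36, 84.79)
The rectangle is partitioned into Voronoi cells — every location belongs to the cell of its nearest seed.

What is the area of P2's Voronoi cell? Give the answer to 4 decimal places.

1. box [0,10]×[0,95]: [(0, 0) (10, 0) (10, 95) (0, 95)]
2. ⊥bis P2·P0 via (7.025,17.935): [(0, 18.4657) (10, 17.7103) (10, 95) (0, 95)]  |A|=769.1203
3. ⊥bis P2·P1 via (4.365,37.615): [(0, 35.5103) (0, 18.4657) (10, 17.7103) (10, 40.3321)]  |A|=198.3321
4. ⊥bis P2·P3 via (7.155,57.485): [(0, 35.5103) (0, 18.4657) (10, 17.7103) (10, 40.3321)]  |A|=198.3321
5. canonical 4-gon: [(0, 35.5103) (0, 18.4657) (10, 17.7103) (10, 40.3321)]
6. shoelace: 198.3321

Area of P2's cell: 198.3321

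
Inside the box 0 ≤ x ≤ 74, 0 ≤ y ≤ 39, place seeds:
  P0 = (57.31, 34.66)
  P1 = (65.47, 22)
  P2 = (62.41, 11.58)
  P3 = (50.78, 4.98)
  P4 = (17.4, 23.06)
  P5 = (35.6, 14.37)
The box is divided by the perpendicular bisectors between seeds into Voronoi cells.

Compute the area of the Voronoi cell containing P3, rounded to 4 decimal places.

1. box [0,74]×[0,39]: [(0, 0) (74, 0) (74, 39) (0, 39)]
2. ⊥bis P3·P0 via (54.045,19.82): [(0, 31.7106) (0, 0) (74, 0) (74, 15.4296)]  |A|=1744.1896
3. ⊥bis P3·P1 via (58.125,13.49): [(49.6777, 20.7809) (0, 31.7106) (0, 0) (73.7547, 0)]  |A|=1553.9986
4. ⊥bis P3·P2 via (56.595,8.28): [(49.4755, 20.8253) (0, 31.7106) (0, 0) (61.2939, 0)]  |A|=1422.6833
5. ⊥bis P3·P4 via (34.09,14.02): [(49.4755, 20.8253) (39.0218, 23.1253) (26.4962, 0) (61.2939, 0)]  |A|=497.6141
6. ⊥bis P3·P5 via (43.19,9.675): [(49.7683, 20.3095) (37.2053, 0) (61.2939, 0)]  |A|=244.6141
7. canonical 3-gon: [(49.7683, 20.3095) (37.2053, 0) (61.2939, 0)]
8. shoelace: 244.6141

Area of P3's cell: 244.6141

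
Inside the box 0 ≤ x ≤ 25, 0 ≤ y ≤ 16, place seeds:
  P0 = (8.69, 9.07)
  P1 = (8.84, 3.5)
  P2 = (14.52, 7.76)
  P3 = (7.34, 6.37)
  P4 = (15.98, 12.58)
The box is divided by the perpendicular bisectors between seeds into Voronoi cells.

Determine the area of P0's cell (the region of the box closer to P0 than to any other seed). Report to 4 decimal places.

1. box [0,25]×[0,16]: [(0, 0) (25, 0) (25, 16) (0, 16)]
2. ⊥bis P0·P1 via (8.765,6.285): [(0, 6.049) (25, 6.7222) (25, 16) (0, 16)]  |A|=240.3604
3. ⊥bis P0·P2 via (11.605,8.415): [(0, 6.049) (11.1408, 6.349) (13.3093, 16) (0, 16)]  |A|=119.6555
4. ⊥bis P0·P3 via (8.015,7.72): [(0, 11.7275) (10.7767, 6.3392) (11.1408, 6.349) (13.3093, 16) (0, 16)]  |A|=89.0577
5. ⊥bis P0·P4 via (12.335,10.825): [(0, 11.7275) (10.7767, 6.3392) (11.1408, 6.349) (12.2065, 11.0919) (9.8433, 16) (0, 16)]  |A|=80.5519
6. canonical 6-gon: [(0, 11.7275) (10.7767, 6.3392) (11.1408, 6.349) (12.2065, 11.0919) (9.8433, 16) (0, 16)]
7. shoelace: 80.5519

Area of P0's cell: 80.5519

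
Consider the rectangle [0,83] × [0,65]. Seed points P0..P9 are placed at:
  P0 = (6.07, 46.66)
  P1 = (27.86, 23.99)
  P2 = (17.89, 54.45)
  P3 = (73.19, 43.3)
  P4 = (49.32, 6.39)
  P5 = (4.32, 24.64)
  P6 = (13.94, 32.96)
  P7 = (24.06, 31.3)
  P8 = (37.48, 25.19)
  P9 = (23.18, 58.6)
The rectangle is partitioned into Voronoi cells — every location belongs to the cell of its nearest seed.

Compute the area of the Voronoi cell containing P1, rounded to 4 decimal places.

Area of P1's cell: 438.0308

1. box [0,83]×[0,65]: [(0, 0) (83, 0) (83, 65) (0, 65)]
2. ⊥bis P1·P0 via (16.965,35.325): [(0, 19.0185) (0, 0) (83, 0) (83, 65) (47.8384, 65)]  |A|=4295.1595
3. ⊥bis P1·P2 via (22.875,39.22): [(20.058, 38.298) (0, 19.0185) (0, 0) (83, 0) (83, 58.8998)]  |A|=3633.7371
4. ⊥bis P1·P3 via (50.525,33.645): [(45.0572, 46.4806) (20.058, 38.298) (0, 19.0185) (0, 0) (64.8573, 0)]  |A|=2094.6856
5. ⊥bis P1·P4 via (38.59,15.19): [(51.6191, 31.0766) (45.0572, 46.4806) (20.058, 38.298) (0, 19.0185) (0, 0) (26.1322, 0)]  |A|=1492.9627
6. ⊥bis P1·P5 via (16.09,24.315): [(51.6191, 31.0766) (45.0572, 46.4806) (20.058, 38.298) (16.3784, 34.7612) (15.4186, 0) (26.1322, 0)]  |A|=1069.231
7. ⊥bis P1·P6 via (20.9,28.475): [(51.6191, 31.0766) (45.0572, 46.4806) (29.1469, 41.2729) (15.9947, 20.8627) (15.4186, 0) (26.1322, 0)]  |A|=971.1499
8. ⊥bis P1·P7 via (25.96,27.645): [(51.6191, 31.0766) (48.164, 39.1874) (17.5469, 23.2716) (15.9947, 20.8627) (15.4186, 0) (26.1322, 0)]  |A|=721.7808
9. ⊥bis P1·P8 via (32.67,24.59): [(34.4693, 10.1656) (31.9035, 30.7347) (17.5469, 23.2716) (15.9947, 20.8627) (15.4186, 0) (26.1322, 0)]  |A|=438.0308
10. ⊥bis P1·P9 via (25.52,41.295): [(34.4693, 10.1656) (31.9035, 30.7347) (17.5469, 23.2716) (15.9947, 20.8627) (15.4186, 0) (26.1322, 0)]  |A|=438.0308
11. canonical 6-gon: [(34.4693, 10.1656) (31.9035, 30.7347) (17.5469, 23.2716) (15.9947, 20.8627) (15.4186, 0) (26.1322, 0)]
12. shoelace: 438.0308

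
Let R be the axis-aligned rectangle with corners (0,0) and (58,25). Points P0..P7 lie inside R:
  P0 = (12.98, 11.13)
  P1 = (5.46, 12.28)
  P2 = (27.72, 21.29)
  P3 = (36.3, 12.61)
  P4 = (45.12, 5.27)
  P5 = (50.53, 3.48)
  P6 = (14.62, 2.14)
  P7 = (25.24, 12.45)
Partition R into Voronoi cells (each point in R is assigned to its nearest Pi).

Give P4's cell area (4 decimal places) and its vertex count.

Area of P4's cell: 171.0170 (4 vertices)

1. box [0,58]×[0,25]: [(0, 0) (58, 0) (58, 25) (0, 25)]
2. ⊥bis P4·P0 via (29.05,8.2): [(27.5549, 0) (58, 0) (58, 25) (32.1131, 25)]  |A|=704.1498
3. ⊥bis P4·P1 via (25.29,8.775): [(27.5549, 0) (58, 0) (58, 25) (32.1131, 25)]  |A|=704.1498
4. ⊥bis P4·P2 via (36.42,13.28): [(28.385, 4.5529) (27.5549, 0) (58, 0) (58, 25) (47.2105, 25)]  |A|=549.8008
5. ⊥bis P4·P3 via (40.71,8.94): [(33.2701, 0) (58, 0) (58, 25) (54.0751, 25)]  |A|=358.1842
6. ⊥bis P4·P5 via (47.825,4.375): [(33.2701, 0) (46.3774, 0) (54.6492, 25) (54.0751, 25)]  |A|=171.017
7. ⊥bis P4·P6 via (29.87,3.705): [(33.2701, 0) (46.3774, 0) (54.6492, 25) (54.0751, 25)]  |A|=171.017
8. ⊥bis P4·P7 via (35.18,8.86): [(33.2701, 0) (46.3774, 0) (54.6492, 25) (54.0751, 25)]  |A|=171.017
9. canonical 4-gon: [(33.2701, 0) (46.3774, 0) (54.6492, 25) (54.0751, 25)]
10. shoelace: 171.017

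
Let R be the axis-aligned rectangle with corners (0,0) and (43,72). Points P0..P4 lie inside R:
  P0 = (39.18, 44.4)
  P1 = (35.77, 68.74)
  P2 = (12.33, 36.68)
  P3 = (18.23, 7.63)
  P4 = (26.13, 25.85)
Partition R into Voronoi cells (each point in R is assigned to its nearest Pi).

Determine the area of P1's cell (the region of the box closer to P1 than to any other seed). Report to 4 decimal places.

1. box [0,43]×[0,72]: [(0, 0) (43, 0) (43, 72) (0, 72)]
2. ⊥bis P1·P0 via (37.475,56.57): [(0, 51.3198) (43, 57.344) (43, 72) (0, 72)]  |A|=759.7272
3. ⊥bis P1·P2 via (24.05,52.71): [(0, 70.2937) (21.7783, 54.3709) (43, 57.344) (43, 72) (0, 72)]  |A|=553.1182
4. ⊥bis P1·P3 via (27,38.185): [(0, 70.2937) (21.7783, 54.3709) (43, 57.344) (43, 72) (0, 72)]  |A|=553.1182
5. ⊥bis P1·P4 via (30.95,47.295): [(0, 70.2937) (21.7783, 54.3709) (43, 57.344) (43, 72) (0, 72)]  |A|=553.1182
6. canonical 5-gon: [(0, 70.2937) (21.7783, 54.3709) (43, 57.344) (43, 72) (0, 72)]
7. shoelace: 553.1182

Area of P1's cell: 553.1182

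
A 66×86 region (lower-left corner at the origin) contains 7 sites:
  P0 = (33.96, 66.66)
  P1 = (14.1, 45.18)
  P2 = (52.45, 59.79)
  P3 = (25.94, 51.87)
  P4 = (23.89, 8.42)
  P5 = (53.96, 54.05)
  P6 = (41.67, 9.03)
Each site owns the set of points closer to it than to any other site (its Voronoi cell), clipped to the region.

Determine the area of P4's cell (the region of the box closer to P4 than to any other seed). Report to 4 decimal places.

Area of P4's cell: 848.6800

1. box [0,66]×[0,86]: [(0, 0) (66, 0) (66, 86) (0, 86)]
2. ⊥bis P4·P0 via (28.925,37.54): [(0, 42.5413) (0, 0) (66, 0) (66, 31.1295)]  |A|=2431.1371
3. ⊥bis P4·P1 via (18.995,26.8): [(47.3561, 34.3532) (0, 21.7412) (0, 0) (66, 0) (66, 31.1295)]  |A|=1938.6325
4. ⊥bis P4·P2 via (38.17,34.105): [(40.8434, 32.6187) (0, 21.7412) (0, 0) (66, 0) (66, 18.6325)]  |A|=1754.7741
5. ⊥bis P4·P3 via (24.915,30.145): [(47.1824, 29.0944) (30.5557, 29.8789) (0, 21.7412) (0, 0) (66, 0) (66, 18.6325)]  |A|=1727.9618
6. ⊥bis P4·P5 via (38.925,31.235): [(41.787, 29.349) (30.5557, 29.8789) (0, 21.7412) (0, 0) (66, 0) (66, 13.3927)]  |A|=1638.6982
7. ⊥bis P4·P6 via (32.78,8.725): [(32.0567, 29.8081) (30.5557, 29.8789) (0, 21.7412) (0, 0) (33.0793, 0)]  |A|=848.68
8. canonical 5-gon: [(32.0567, 29.8081) (30.5557, 29.8789) (0, 21.7412) (0, 0) (33.0793, 0)]
9. shoelace: 848.68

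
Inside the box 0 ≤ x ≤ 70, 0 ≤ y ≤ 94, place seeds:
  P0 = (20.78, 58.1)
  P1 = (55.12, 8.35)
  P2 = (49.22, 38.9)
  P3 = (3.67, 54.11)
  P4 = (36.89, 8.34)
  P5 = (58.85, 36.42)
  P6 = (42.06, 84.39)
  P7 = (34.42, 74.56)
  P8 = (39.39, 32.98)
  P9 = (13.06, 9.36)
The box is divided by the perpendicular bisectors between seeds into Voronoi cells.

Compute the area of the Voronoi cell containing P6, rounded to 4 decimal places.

Area of P6's cell: 919.8050

1. box [0,70]×[0,94]: [(0, 0) (70, 0) (70, 94) (0, 94)]
2. ⊥bis P6·P0 via (31.42,71.245): [(70, 40.0171) (70, 94) (3.3077, 94)]  |A|=1800.122
3. ⊥bis P6·P1 via (48.59,46.37): [(59.7775, 48.2915) (70, 50.0472) (70, 94) (3.3077, 94)]  |A|=1748.8556
4. ⊥bis P6·P2 via (45.64,61.645): [(43.6643, 61.334) (70, 65.4792) (70, 94) (3.3077, 94)]  |A|=1464.8408
5. ⊥bis P6·P3 via (22.865,69.25): [(3.4067, 93.9199) (43.6643, 61.334) (70, 65.4792) (70, 94) (3.3435, 94)]  |A|=1464.8394
6. ⊥bis P6·P4 via (39.475,46.365): [(3.4067, 93.9199) (43.6643, 61.334) (70, 65.4792) (70, 94) (3.3435, 94)]  |A|=1464.8394
7. ⊥bis P6·P5 via (50.455,60.405): [(3.4067, 93.9199) (43.6643, 61.334) (60.8274, 64.0355) (70, 67.246) (70, 94) (3.3435, 94)]  |A|=1456.7366
8. ⊥bis P6·P7 via (38.24,79.475): [(58.5637, 63.6792) (60.8274, 64.0355) (70, 67.246) (70, 94) (19.5514, 94)]  |A|=919.805
9. ⊥bis P6·P8 via (40.725,58.685): [(58.5637, 63.6792) (60.8274, 64.0355) (70, 67.246) (70, 94) (19.5514, 94)]  |A|=919.805
10. ⊥bis P6·P9 via (27.56,46.875): [(58.5637, 63.6792) (60.8274, 64.0355) (70, 67.246) (70, 94) (19.5514, 94)]  |A|=919.805
11. canonical 5-gon: [(58.5637, 63.6792) (60.8274, 64.0355) (70, 67.246) (70, 94) (19.5514, 94)]
12. shoelace: 919.805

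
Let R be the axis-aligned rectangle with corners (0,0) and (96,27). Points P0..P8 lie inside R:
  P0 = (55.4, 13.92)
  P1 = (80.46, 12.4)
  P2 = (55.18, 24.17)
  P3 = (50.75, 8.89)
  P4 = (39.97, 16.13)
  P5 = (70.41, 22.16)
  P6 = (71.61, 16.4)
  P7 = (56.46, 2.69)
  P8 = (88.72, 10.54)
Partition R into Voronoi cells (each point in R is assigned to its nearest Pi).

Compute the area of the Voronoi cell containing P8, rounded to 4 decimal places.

1. box [0,96]×[0,27]: [(0, 0) (96, 0) (96, 27) (0, 27)]
2. ⊥bis P8·P0 via (72.06,12.23): [(70.8194, 0) (96, 0) (96, 27) (73.5583, 27)]  |A|=642.9016
3. ⊥bis P8·P1 via (84.59,11.47): [(82.0072, 0) (96, 0) (96, 27) (88.0871, 27)]  |A|=295.7278
4. ⊥bis P8·P2 via (71.95,17.355): [(82.0072, 0) (96, 0) (96, 27) (88.0871, 27)]  |A|=295.7278
5. ⊥bis P8·P3 via (69.735,9.715): [(82.0072, 0) (96, 0) (96, 27) (88.0871, 27)]  |A|=295.7278
6. ⊥bis P8·P4 via (64.345,13.335): [(82.0072, 0) (96, 0) (96, 27) (88.0871, 27)]  |A|=295.7278
7. ⊥bis P8·P5 via (79.565,16.35): [(82.0072, 0) (96, 0) (96, 27) (88.0871, 27)]  |A|=295.7278
8. ⊥bis P8·P6 via (80.165,13.47): [(82.0072, 0) (96, 0) (96, 27) (88.0871, 27)]  |A|=295.7278
9. ⊥bis P8·P7 via (72.59,6.615): [(82.0072, 0) (96, 0) (96, 27) (88.0871, 27)]  |A|=295.7278
10. canonical 4-gon: [(82.0072, 0) (96, 0) (96, 27) (88.0871, 27)]
11. shoelace: 295.7278

Area of P8's cell: 295.7278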